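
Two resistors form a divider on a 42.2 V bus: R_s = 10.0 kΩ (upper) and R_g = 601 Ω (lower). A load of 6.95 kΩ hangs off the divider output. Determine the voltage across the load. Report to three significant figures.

The load sits in parallel with R_g: R_g‖R_L = (601 × 6950) / (601 + 6950) = 553.2 Ω.
V_out = 42.2 × 553.2 / (10000 + 553.2) = 42.2 × 553.2/10550 = 2.21 V.
(Unloaded it would have been 2.39 V.)

V_out ≈ 2.21 V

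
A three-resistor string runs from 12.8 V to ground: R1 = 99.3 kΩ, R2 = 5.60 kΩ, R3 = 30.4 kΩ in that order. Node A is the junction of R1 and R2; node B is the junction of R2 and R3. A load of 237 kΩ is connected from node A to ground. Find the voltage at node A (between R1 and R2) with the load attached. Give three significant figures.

Below node A the series string R2+R3 = 36.00 kΩ sits in parallel with the 237 kΩ load: 31.25 kΩ.
V_A = 12.8 × 31.25/(99.3 + 31.25) = 3.06 V.

V ≈ 3.06 V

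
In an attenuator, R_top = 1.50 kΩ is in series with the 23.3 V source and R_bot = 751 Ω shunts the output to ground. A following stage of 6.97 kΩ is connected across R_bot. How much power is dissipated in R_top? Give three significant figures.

Total resistance from the source is R_top + (R_bot‖R_L) = 2178 Ω, so I = 23.3/2178 Ω = 10.70 mA.
P = I²·R_top = (10.70 mA)² × 1.50 kΩ = 172 mW.

P ≈ 172 mW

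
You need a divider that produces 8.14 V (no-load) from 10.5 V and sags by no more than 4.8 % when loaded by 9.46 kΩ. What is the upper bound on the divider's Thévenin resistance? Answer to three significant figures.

R_th ≤ 477 Ω

Loading drop = R_th/(R_th + R_L) ≤ 0.0480, so R_th ≤ R_L · ε/(1−ε) = 9.46 kΩ × 0.0480/0.9520 = 477 Ω.
(Any R1, R2 with R2/(R1+R2) = 0.775 and R1‖R2 ≤ 477 Ω will meet the spec.)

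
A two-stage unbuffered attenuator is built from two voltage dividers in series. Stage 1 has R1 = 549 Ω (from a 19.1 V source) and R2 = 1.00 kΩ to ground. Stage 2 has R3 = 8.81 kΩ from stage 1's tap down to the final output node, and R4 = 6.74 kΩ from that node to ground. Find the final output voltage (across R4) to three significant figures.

V_out ≈ 5.23 V

Stage 2 presents R3+R4 = 15550 Ω as a load on stage 1's tap.
Stage 1's lower leg becomes R2‖(R3+R4) = 939.6 Ω, so V_mid = 19.1 × 939.6/1489 = 12.06 V.
Stage 2 is itself unloaded: V_out = V_mid × R4/(R3+R4) = 12.06 × 6740/15550 = 5.23 V.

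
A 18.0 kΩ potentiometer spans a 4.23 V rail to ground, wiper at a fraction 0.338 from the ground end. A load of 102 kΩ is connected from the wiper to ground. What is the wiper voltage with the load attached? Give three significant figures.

The wiper splits the pot into (1−α)R = 11.92 kΩ above and αR = 6.084 kΩ below.
Lower section ‖ load = 5.742 kΩ.
V_wiper = 4.23 × 5.742/(11.92 + 5.742) = 1.38 V.

V ≈ 1.38 V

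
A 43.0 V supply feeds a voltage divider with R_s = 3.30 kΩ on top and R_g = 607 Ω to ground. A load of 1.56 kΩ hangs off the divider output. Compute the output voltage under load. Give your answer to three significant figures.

V_out ≈ 5.03 V

The load sits in parallel with R_g: R_g‖R_L = (607 × 1560) / (607 + 1560) = 437.0 Ω.
V_out = 43.0 × 437.0 / (3300 + 437.0) = 43.0 × 437.0/3737 = 5.03 V.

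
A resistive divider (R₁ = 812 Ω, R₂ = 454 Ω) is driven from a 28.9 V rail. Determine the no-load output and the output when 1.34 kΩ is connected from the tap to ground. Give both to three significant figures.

Open-circuit: V = 28.9 × 454/(812 + 454) = 10.4 V.
With the load, R₂ becomes R₂‖R_L = 339.1 Ω, so V = 28.9 × 339.1/1151 = 8.51 V.

Unloaded: 10.4 V; loaded: 8.51 V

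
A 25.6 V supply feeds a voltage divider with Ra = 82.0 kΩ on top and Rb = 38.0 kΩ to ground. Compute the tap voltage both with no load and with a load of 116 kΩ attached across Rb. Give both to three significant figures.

Unloaded: 8.11 V; loaded: 6.62 V

Open-circuit: V = 25.6 × 38.0/(82.0 + 38.0) = 8.11 V.
With the load, Rb becomes Rb‖R_L = 28.62 kΩ, so V = 25.6 × 28.62/110.6 = 6.62 V.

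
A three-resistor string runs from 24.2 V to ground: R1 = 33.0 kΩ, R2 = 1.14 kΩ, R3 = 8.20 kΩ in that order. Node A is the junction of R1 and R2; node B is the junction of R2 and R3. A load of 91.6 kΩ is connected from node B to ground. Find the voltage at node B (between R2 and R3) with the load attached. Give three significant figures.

At node B, R3 is in parallel with the load: R3‖R_L = 7.526 kΩ.
Below node A the resistance is R2 + (R3‖R_L) = 8.666 kΩ, so V_A = 24.2 × 8.666/41.67 = 5.033 V.
Then V_B = V_A × (R3‖R_L)/(R2 + R3‖R_L) = 5.033 × 7.526/8.666 = 4.37 V.

V ≈ 4.37 V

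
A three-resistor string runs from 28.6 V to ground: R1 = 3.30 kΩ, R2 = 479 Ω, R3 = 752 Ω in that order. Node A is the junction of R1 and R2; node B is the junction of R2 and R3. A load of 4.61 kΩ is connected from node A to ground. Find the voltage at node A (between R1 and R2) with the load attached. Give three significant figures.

V ≈ 6.51 V

Below node A the series string R2+R3 = 1231 Ω sits in parallel with the 4610 Ω load: 971.6 Ω.
V_A = 28.6 × 971.6/(3300 + 971.6) = 6.51 V.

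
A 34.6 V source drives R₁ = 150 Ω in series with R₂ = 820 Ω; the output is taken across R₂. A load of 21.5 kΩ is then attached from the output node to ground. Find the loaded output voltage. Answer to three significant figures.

The load sits in parallel with R₂: R₂‖R_L = (820 × 21500) / (820 + 21500) = 789.9 Ω.
V_out = 34.6 × 789.9 / (150 + 789.9) = 34.6 × 789.9/939.9 = 29.1 V.

V_out ≈ 29.1 V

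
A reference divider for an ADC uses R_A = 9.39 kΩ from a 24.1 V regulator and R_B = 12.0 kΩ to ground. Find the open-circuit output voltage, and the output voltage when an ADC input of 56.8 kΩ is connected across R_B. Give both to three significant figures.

Open-circuit: V = 24.1 × 12.0/(9.39 + 12.0) = 13.5 V.
With the load, R_B becomes R_B‖R_L = 9.907 kΩ, so V = 24.1 × 9.907/19.30 = 12.4 V.

Unloaded: 13.5 V; loaded: 12.4 V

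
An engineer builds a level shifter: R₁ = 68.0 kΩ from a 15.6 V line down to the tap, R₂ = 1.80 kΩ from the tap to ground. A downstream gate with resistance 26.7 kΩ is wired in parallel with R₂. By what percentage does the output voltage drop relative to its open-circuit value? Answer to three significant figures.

6.16 %

The divider's output (Thévenin) resistance is R₁‖R₂ = 1.754 kΩ.
Fractional drop under load = R_th/(R_th + R_L) = 1.754 / (1.754 + 26.7) = 0.06163.
So the output falls by 6.16 %.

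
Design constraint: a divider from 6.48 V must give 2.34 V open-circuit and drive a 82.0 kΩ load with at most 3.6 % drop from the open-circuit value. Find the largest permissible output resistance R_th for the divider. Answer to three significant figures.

Loading drop = R_th/(R_th + R_L) ≤ 0.0360, so R_th ≤ R_L · ε/(1−ε) = 82.0 kΩ × 0.0360/0.9640 = 3.06 kΩ.
(Any R1, R2 with R2/(R1+R2) = 0.361 and R1‖R2 ≤ 3.06 kΩ will meet the spec.)

R_th ≤ 3.06 kΩ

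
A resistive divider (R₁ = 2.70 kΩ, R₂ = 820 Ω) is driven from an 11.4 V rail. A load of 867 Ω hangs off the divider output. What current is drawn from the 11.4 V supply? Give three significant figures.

R₂‖R_L = 421.4 Ω, so the source sees R₁ + R₂‖R_L = 3121 Ω.
I = 11.4 V / 3121 Ω = 3.65 mA.

I ≈ 3.65 mA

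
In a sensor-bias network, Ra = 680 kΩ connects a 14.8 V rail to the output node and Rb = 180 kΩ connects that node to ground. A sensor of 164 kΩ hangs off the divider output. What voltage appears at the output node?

The load sits in parallel with Rb: Rb‖R_L = (180 × 164) / (180 + 164) = 85.81 kΩ.
V_out = 14.8 × 85.81 / (680 + 85.81) = 14.8 × 85.81/765.8 = 1.66 V.

V_out ≈ 1.66 V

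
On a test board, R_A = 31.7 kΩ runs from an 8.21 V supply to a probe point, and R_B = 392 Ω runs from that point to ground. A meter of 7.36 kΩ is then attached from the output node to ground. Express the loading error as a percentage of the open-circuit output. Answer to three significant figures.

The divider's output (Thévenin) resistance is R_A‖R_B = 387.2 Ω.
Fractional drop under load = R_th/(R_th + R_L) = 387.2 / (387.2 + 7360) = 0.04998.
So the output falls by 5.00 %.

5.00 %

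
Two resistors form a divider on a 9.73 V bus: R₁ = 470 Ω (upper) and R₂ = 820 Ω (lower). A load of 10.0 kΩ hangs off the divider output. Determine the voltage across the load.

V_out ≈ 6.01 V

The load sits in parallel with R₂: R₂‖R_L = (820 × 10000) / (820 + 10000) = 757.9 Ω.
V_out = 9.73 × 757.9 / (470 + 757.9) = 9.73 × 757.9/1228 = 6.01 V.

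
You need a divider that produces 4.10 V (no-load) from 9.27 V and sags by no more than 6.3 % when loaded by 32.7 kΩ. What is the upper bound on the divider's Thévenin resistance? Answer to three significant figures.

Loading drop = R_th/(R_th + R_L) ≤ 0.0630, so R_th ≤ R_L · ε/(1−ε) = 32.7 kΩ × 0.0630/0.9370 = 2.20 kΩ.
(Any R1, R2 with R2/(R1+R2) = 0.442 and R1‖R2 ≤ 2.20 kΩ will meet the spec.)

R_th ≤ 2.20 kΩ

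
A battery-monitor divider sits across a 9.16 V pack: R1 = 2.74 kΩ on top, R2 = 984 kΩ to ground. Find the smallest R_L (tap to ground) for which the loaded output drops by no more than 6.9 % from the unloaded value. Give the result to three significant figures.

R_L(min) ≈ 36.9 kΩ

Output resistance R_th = R1‖R2 = (2.74 × 984)/986.7 = 2.732 kΩ.
The fractional drop is R_th/(R_th + R_L); requiring this ≤ 0.0690 gives R_L ≥ R_th(1/0.0690 − 1) = 2.732 × 13.49 = 36.9 kΩ.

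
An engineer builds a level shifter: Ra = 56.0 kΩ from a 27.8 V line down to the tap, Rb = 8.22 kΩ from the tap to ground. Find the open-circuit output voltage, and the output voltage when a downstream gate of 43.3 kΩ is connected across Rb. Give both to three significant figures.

Open-circuit: V = 27.8 × 8.22/(56.0 + 8.22) = 3.56 V.
With the load, Rb becomes Rb‖R_L = 6.909 kΩ, so V = 27.8 × 6.909/62.91 = 3.05 V.

Unloaded: 3.56 V; loaded: 3.05 V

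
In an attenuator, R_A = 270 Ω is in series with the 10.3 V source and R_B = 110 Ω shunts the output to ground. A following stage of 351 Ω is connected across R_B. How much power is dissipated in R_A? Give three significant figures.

P ≈ 229 mW

Total resistance from the source is R_A + (R_B‖R_L) = 353.8 Ω, so I = 10.3/353.8 Ω = 29.12 mA.
P = I²·R_A = (29.12 mA)² × 270 Ω = 229 mW.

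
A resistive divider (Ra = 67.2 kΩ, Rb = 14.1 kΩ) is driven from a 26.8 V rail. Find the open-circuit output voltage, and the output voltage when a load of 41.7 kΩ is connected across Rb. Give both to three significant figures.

Open-circuit: V = 26.8 × 14.1/(67.2 + 14.1) = 4.65 V.
With the load, Rb becomes Rb‖R_L = 10.54 kΩ, so V = 26.8 × 10.54/77.74 = 3.63 V.

Unloaded: 4.65 V; loaded: 3.63 V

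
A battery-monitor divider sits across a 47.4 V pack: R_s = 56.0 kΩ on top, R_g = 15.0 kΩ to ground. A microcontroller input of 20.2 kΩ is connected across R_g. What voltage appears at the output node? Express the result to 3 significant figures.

The load sits in parallel with R_g: R_g‖R_L = (15.0 × 20.2) / (15.0 + 20.2) = 8.608 kΩ.
V_out = 47.4 × 8.608 / (56.0 + 8.608) = 47.4 × 8.608/64.61 = 6.32 V.

V_out ≈ 6.32 V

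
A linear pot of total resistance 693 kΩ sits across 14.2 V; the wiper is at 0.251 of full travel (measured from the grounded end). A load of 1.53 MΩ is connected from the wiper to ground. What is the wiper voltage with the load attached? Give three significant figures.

The wiper splits the pot into (1−α)R = 519.1 kΩ above and αR = 173.9 kΩ below.
Lower section ‖ load = 156.2 kΩ.
V_wiper = 14.2 × 156.2/(519.1 + 156.2) = 3.28 V.

V ≈ 3.28 V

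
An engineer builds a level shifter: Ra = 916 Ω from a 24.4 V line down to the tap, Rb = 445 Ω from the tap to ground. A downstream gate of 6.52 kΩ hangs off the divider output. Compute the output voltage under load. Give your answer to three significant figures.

V_out ≈ 7.63 V

The load sits in parallel with Rb: Rb‖R_L = (445 × 6520) / (445 + 6520) = 416.6 Ω.
V_out = 24.4 × 416.6 / (916 + 416.6) = 24.4 × 416.6/1333 = 7.63 V.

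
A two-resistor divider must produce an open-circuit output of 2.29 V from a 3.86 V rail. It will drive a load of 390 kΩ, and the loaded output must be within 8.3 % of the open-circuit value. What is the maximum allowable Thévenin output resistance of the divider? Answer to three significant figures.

R_th ≤ 35.3 kΩ

Loading drop = R_th/(R_th + R_L) ≤ 0.0830, so R_th ≤ R_L · ε/(1−ε) = 390 kΩ × 0.0830/0.9170 = 35.3 kΩ.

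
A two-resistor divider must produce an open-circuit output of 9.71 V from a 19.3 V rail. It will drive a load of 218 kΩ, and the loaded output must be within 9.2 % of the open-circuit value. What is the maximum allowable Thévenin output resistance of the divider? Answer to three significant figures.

R_th ≤ 22.1 kΩ

Loading drop = R_th/(R_th + R_L) ≤ 0.0920, so R_th ≤ R_L · ε/(1−ε) = 218 kΩ × 0.0920/0.9080 = 22.1 kΩ.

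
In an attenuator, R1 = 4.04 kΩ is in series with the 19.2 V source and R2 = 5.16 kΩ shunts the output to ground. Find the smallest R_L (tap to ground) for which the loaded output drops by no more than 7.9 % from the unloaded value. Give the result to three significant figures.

Output resistance R_th = R1‖R2 = (4.04 × 5.16)/9.200 = 2.266 kΩ.
The fractional drop is R_th/(R_th + R_L); requiring this ≤ 0.0790 gives R_L ≥ R_th(1/0.0790 − 1) = 2.266 × 11.66 = 26.4 kΩ.

R_L(min) ≈ 26.4 kΩ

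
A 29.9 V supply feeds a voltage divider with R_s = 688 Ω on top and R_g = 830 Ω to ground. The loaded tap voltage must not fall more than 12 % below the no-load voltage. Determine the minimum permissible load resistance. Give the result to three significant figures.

Output resistance R_th = R_s‖R_g = (688 × 830)/1518 = 376.2 Ω.
The fractional drop is R_th/(R_th + R_L); requiring this ≤ 0.120 gives R_L ≥ R_th(1/0.120 − 1) = 376.2 × 7.333 = 2.76 kΩ.

R_L(min) ≈ 2.76 kΩ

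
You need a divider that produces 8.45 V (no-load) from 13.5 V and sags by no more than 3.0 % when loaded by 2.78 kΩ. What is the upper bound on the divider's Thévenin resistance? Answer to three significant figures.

Loading drop = R_th/(R_th + R_L) ≤ 0.0300, so R_th ≤ R_L · ε/(1−ε) = 2.78 kΩ × 0.0300/0.9700 = 86.0 Ω.
(Any R1, R2 with R2/(R1+R2) = 0.626 and R1‖R2 ≤ 86.0 Ω will meet the spec.)

R_th ≤ 86.0 Ω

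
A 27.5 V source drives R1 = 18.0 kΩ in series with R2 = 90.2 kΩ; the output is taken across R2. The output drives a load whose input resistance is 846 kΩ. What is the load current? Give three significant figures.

I_L ≈ 0.0266 mA

R2‖R_L = 81.51 kΩ; V_out = 27.5 × 81.51/99.51 = 22.53 V.
I_L = V_out / R_L = 22.53 / 846 kΩ = 0.0266 mA.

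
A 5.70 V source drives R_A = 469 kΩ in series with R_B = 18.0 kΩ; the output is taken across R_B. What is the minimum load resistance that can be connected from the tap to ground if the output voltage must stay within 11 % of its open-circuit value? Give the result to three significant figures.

R_L(min) ≈ 140 kΩ

Output resistance R_th = R_A‖R_B = (469 × 18.0)/487.0 = 17.33 kΩ.
The fractional drop is R_th/(R_th + R_L); requiring this ≤ 0.110 gives R_L ≥ R_th(1/0.110 − 1) = 17.33 × 8.091 = 140 kΩ.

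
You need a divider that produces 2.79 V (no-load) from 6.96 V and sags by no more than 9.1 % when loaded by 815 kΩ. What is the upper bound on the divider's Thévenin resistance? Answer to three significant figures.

R_th ≤ 81.6 kΩ

Loading drop = R_th/(R_th + R_L) ≤ 0.0910, so R_th ≤ R_L · ε/(1−ε) = 815 kΩ × 0.0910/0.9090 = 81.6 kΩ.
(Any R1, R2 with R2/(R1+R2) = 0.401 and R1‖R2 ≤ 81.6 kΩ will meet the spec.)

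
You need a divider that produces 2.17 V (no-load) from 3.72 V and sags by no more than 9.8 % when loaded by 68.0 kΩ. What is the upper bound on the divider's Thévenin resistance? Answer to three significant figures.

R_th ≤ 7.39 kΩ

Loading drop = R_th/(R_th + R_L) ≤ 0.0980, so R_th ≤ R_L · ε/(1−ε) = 68.0 kΩ × 0.0980/0.9020 = 7.39 kΩ.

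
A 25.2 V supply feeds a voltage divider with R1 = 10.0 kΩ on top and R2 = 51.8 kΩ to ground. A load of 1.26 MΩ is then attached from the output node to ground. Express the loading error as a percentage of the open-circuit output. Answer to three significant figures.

The divider's output (Thévenin) resistance is R1‖R2 = 8.382 kΩ.
Fractional drop under load = R_th/(R_th + R_L) = 8.382 / (8.382 + 1260) = 0.006608.
So the output falls by 0.661 %.

0.661 %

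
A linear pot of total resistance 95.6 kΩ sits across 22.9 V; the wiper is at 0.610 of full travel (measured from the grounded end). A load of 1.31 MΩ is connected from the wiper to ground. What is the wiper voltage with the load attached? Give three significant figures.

The wiper splits the pot into (1−α)R = 37.28 kΩ above and αR = 58.32 kΩ below.
Lower section ‖ load = 55.83 kΩ.
V_wiper = 22.9 × 55.83/(37.28 + 55.83) = 13.7 V.

V ≈ 13.7 V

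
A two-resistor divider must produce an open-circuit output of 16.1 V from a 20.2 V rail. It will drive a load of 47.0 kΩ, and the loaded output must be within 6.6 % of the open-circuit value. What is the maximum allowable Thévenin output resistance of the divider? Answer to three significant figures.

R_th ≤ 3.32 kΩ

Loading drop = R_th/(R_th + R_L) ≤ 0.0660, so R_th ≤ R_L · ε/(1−ε) = 47.0 kΩ × 0.0660/0.9340 = 3.32 kΩ.
(Any R1, R2 with R2/(R1+R2) = 0.797 and R1‖R2 ≤ 3.32 kΩ will meet the spec.)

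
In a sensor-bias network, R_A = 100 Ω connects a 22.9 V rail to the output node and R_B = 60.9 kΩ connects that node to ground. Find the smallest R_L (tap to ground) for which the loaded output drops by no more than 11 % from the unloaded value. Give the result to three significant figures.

R_L(min) ≈ 808 Ω

Output resistance R_th = R_A‖R_B = (100 × 60900)/61000 = 99.84 Ω.
The fractional drop is R_th/(R_th + R_L); requiring this ≤ 0.110 gives R_L ≥ R_th(1/0.110 − 1) = 99.84 × 8.091 = 808 Ω.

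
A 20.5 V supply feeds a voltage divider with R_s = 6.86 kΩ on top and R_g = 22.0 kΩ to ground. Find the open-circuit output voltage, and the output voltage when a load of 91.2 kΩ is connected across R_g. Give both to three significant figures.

Unloaded: 15.6 V; loaded: 14.8 V

Open-circuit: V = 20.5 × 22.0/(6.86 + 22.0) = 15.6 V.
With the load, R_g becomes R_g‖R_L = 17.72 kΩ, so V = 20.5 × 17.72/24.58 = 14.8 V.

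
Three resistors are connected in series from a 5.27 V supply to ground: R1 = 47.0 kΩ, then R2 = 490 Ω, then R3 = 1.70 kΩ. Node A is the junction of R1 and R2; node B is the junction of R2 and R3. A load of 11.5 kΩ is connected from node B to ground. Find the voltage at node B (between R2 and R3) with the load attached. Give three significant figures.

At node B, R3 is in parallel with the load: R3‖R_L = 1481 Ω.
Below node A the resistance is R2 + (R3‖R_L) = 1971 Ω, so V_A = 5.27 × 1971/48970 = 0.2121 V.
Then V_B = V_A × (R3‖R_L)/(R2 + R3‖R_L) = 0.2121 × 1481/1971 = 0.159 V.

V ≈ 0.159 V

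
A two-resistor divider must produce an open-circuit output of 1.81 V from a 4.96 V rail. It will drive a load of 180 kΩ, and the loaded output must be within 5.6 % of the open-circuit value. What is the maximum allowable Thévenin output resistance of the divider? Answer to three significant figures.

Loading drop = R_th/(R_th + R_L) ≤ 0.0560, so R_th ≤ R_L · ε/(1−ε) = 180 kΩ × 0.0560/0.9440 = 10.7 kΩ.

R_th ≤ 10.7 kΩ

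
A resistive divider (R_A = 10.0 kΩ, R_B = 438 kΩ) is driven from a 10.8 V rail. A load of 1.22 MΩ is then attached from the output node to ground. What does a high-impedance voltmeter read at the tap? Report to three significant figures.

The load sits in parallel with R_B: R_B‖R_L = (438 × 1220) / (438 + 1220) = 322.3 kΩ.
V_out = 10.8 × 322.3 / (10.0 + 322.3) = 10.8 × 322.3/332.3 = 10.5 V.
(Unloaded it would have been 10.6 V.)

V_out ≈ 10.5 V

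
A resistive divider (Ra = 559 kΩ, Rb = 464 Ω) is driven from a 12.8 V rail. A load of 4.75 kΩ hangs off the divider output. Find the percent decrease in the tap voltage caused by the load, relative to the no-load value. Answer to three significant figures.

The divider's output (Thévenin) resistance is Ra‖Rb = 463.6 Ω.
Fractional drop under load = R_th/(R_th + R_L) = 463.6 / (463.6 + 4750) = 0.08892.
So the output falls by 8.89 %.

8.89 %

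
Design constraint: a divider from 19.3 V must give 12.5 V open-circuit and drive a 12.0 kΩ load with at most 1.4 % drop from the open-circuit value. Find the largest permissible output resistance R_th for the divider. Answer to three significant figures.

Loading drop = R_th/(R_th + R_L) ≤ 0.0140, so R_th ≤ R_L · ε/(1−ε) = 12.0 kΩ × 0.0140/0.9860 = 170 Ω.

R_th ≤ 170 Ω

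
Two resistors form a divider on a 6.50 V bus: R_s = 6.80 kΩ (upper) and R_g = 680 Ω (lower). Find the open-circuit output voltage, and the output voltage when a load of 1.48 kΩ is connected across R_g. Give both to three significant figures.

Open-circuit: V = 6.50 × 680/(6800 + 680) = 0.591 V.
With the load, R_g becomes R_g‖R_L = 465.9 Ω, so V = 6.50 × 465.9/7266 = 0.417 V.

Unloaded: 0.591 V; loaded: 0.417 V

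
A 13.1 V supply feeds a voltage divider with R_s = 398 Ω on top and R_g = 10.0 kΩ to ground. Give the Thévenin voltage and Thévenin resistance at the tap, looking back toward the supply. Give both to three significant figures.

V_th is the open-circuit tap voltage: 13.1 × 10000/(398 + 10000) = 12.6 V.
With the supply zeroed, R_s and R_g appear in parallel from the tap: R_th = R_s‖R_g = (398 × 10000)/10400 = 383 Ω.

V_th = 12.6 V, R_th = 383 Ω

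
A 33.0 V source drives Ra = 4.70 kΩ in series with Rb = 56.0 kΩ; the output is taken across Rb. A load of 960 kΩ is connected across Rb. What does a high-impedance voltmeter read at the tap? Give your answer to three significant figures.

V_out ≈ 30.3 V

The load sits in parallel with Rb: Rb‖R_L = (56.0 × 960) / (56.0 + 960) = 52.91 kΩ.
V_out = 33.0 × 52.91 / (4.70 + 52.91) = 33.0 × 52.91/57.61 = 30.3 V.
(Unloaded it would have been 30.4 V.)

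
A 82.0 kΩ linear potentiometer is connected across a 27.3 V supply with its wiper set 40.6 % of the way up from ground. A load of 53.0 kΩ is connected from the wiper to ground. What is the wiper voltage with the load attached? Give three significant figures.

V ≈ 8.07 V

The wiper splits the pot into (1−α)R = 48.71 kΩ above and αR = 33.29 kΩ below.
Lower section ‖ load = 20.45 kΩ.
V_wiper = 27.3 × 20.45/(48.71 + 20.45) = 8.07 V.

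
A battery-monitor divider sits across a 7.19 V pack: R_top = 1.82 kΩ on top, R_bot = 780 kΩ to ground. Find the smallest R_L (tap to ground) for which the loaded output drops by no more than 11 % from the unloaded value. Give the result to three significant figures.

R_L(min) ≈ 14.7 kΩ

Output resistance R_th = R_top‖R_bot = (1.82 × 780)/781.8 = 1.816 kΩ.
The fractional drop is R_th/(R_th + R_L); requiring this ≤ 0.110 gives R_L ≥ R_th(1/0.110 − 1) = 1.816 × 8.091 = 14.7 kΩ.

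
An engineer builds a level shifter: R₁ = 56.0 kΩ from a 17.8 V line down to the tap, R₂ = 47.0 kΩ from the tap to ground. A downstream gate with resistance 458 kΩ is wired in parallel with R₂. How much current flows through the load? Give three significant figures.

R₂‖R_L = 42.63 kΩ; V_out = 17.8 × 42.63/98.63 = 7.693 V.
I_L = V_out / R_L = 7.693 / 458 kΩ = 0.0168 mA.

I_L ≈ 0.0168 mA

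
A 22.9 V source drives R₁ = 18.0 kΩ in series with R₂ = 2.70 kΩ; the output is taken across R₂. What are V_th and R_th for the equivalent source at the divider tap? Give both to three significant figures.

V_th is the open-circuit tap voltage: 22.9 × 2.70/(18.0 + 2.70) = 2.99 V.
With the supply zeroed, R₁ and R₂ appear in parallel from the tap: R_th = R₁‖R₂ = (18.0 × 2.70)/20.70 = 2.35 kΩ.

V_th = 2.99 V, R_th = 2.35 kΩ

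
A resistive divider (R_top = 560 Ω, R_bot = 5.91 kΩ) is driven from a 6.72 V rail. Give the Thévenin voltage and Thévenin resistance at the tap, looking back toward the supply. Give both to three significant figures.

V_th = 6.14 V, R_th = 512 Ω

V_th is the open-circuit tap voltage: 6.72 × 5910/(560 + 5910) = 6.14 V.
With the supply zeroed, R_top and R_bot appear in parallel from the tap: R_th = R_top‖R_bot = (560 × 5910)/6470 = 512 Ω.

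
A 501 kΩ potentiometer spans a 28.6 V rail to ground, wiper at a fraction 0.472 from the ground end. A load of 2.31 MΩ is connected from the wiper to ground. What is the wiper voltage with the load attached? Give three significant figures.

The wiper splits the pot into (1−α)R = 264.5 kΩ above and αR = 236.5 kΩ below.
Lower section ‖ load = 214.5 kΩ.
V_wiper = 28.6 × 214.5/(264.5 + 214.5) = 12.8 V.

V ≈ 12.8 V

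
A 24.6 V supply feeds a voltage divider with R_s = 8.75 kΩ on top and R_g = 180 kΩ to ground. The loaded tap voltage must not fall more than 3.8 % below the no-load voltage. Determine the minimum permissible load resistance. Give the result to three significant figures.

R_L(min) ≈ 211 kΩ

Output resistance R_th = R_s‖R_g = (8.75 × 180)/188.8 = 8.344 kΩ.
The fractional drop is R_th/(R_th + R_L); requiring this ≤ 0.0380 gives R_L ≥ R_th(1/0.0380 − 1) = 8.344 × 25.32 = 211 kΩ.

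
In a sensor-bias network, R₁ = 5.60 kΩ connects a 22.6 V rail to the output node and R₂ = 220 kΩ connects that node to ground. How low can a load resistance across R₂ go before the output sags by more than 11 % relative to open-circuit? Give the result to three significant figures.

R_L(min) ≈ 44.2 kΩ

Output resistance R_th = R₁‖R₂ = (5.60 × 220)/225.6 = 5.461 kΩ.
The fractional drop is R_th/(R_th + R_L); requiring this ≤ 0.110 gives R_L ≥ R_th(1/0.110 − 1) = 5.461 × 8.091 = 44.2 kΩ.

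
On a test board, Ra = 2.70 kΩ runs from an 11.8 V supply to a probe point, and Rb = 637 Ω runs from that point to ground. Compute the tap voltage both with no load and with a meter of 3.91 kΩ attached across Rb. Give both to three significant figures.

Unloaded: 2.25 V; loaded: 1.99 V

Open-circuit: V = 11.8 × 637/(2700 + 637) = 2.25 V.
With the load, Rb becomes Rb‖R_L = 547.8 Ω, so V = 11.8 × 547.8/3248 = 1.99 V.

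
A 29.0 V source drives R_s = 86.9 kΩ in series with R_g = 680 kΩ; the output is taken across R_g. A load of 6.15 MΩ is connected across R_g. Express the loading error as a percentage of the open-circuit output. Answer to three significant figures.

1.24 %

The divider's output (Thévenin) resistance is R_s‖R_g = 77.05 kΩ.
Fractional drop under load = R_th/(R_th + R_L) = 77.05 / (77.05 + 6150) = 0.01237.
So the output falls by 1.24 %.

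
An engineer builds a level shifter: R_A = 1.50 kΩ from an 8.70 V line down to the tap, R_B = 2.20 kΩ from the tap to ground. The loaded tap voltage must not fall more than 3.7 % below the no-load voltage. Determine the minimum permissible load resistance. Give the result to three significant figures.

R_L(min) ≈ 23.2 kΩ

Output resistance R_th = R_A‖R_B = (1500 × 2200)/3700 = 891.9 Ω.
The fractional drop is R_th/(R_th + R_L); requiring this ≤ 0.0370 gives R_L ≥ R_th(1/0.0370 − 1) = 891.9 × 26.03 = 23.2 kΩ.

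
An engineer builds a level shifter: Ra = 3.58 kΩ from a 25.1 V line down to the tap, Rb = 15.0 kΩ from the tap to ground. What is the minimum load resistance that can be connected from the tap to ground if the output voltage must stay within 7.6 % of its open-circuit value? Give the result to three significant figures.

R_L(min) ≈ 35.1 kΩ

Output resistance R_th = Ra‖Rb = (3.58 × 15.0)/18.58 = 2.890 kΩ.
The fractional drop is R_th/(R_th + R_L); requiring this ≤ 0.0760 gives R_L ≥ R_th(1/0.0760 − 1) = 2.890 × 12.16 = 35.1 kΩ.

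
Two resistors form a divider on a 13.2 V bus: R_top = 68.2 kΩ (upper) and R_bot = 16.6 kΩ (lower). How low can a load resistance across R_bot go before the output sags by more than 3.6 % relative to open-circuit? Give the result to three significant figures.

Output resistance R_th = R_top‖R_bot = (68.2 × 16.6)/84.80 = 13.35 kΩ.
The fractional drop is R_th/(R_th + R_L); requiring this ≤ 0.0360 gives R_L ≥ R_th(1/0.0360 − 1) = 13.35 × 26.78 = 357 kΩ.

R_L(min) ≈ 357 kΩ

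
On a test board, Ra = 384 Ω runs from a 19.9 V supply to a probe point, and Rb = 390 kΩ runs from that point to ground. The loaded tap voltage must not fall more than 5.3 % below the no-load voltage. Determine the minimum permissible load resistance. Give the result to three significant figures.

Output resistance R_th = Ra‖Rb = (384 × 390000)/390400 = 383.6 Ω.
The fractional drop is R_th/(R_th + R_L); requiring this ≤ 0.0530 gives R_L ≥ R_th(1/0.0530 − 1) = 383.6 × 17.87 = 6.85 kΩ.

R_L(min) ≈ 6.85 kΩ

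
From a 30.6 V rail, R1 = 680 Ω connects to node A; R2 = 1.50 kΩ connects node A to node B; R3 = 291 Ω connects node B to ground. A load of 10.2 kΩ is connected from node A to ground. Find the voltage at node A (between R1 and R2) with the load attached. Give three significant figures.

Below node A the series string R2+R3 = 1791 Ω sits in parallel with the 10200 Ω load: 1523 Ω.
V_A = 30.6 × 1523/(680 + 1523) = 21.2 V.

V ≈ 21.2 V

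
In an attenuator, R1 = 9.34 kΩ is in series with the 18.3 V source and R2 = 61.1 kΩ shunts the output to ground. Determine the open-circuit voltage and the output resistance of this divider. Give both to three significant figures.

V_th = 15.9 V, R_th = 8.10 kΩ

V_th is the open-circuit tap voltage: 18.3 × 61.1/(9.34 + 61.1) = 15.9 V.
With the supply zeroed, R1 and R2 appear in parallel from the tap: R_th = R1‖R2 = (9.34 × 61.1)/70.44 = 8.10 kΩ.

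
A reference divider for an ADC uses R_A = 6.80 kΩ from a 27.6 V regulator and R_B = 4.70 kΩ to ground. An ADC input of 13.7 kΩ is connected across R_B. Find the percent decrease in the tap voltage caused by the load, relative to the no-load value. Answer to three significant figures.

16.9 %

Unloaded V = 27.6 × 4.70/11.50 = 11.28 V.
Loaded: R_B‖R_L = 3.499 kΩ, giving V = 27.6 × 3.499/10.30 = 9.378 V.
Drop = (11.28 − 9.378) / 11.28 = 16.9 %.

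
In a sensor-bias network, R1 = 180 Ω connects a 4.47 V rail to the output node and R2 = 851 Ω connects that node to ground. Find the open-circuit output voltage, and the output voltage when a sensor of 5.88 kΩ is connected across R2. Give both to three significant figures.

Open-circuit: V = 4.47 × 851/(180 + 851) = 3.69 V.
With the load, R2 becomes R2‖R_L = 743.4 Ω, so V = 4.47 × 743.4/923.4 = 3.60 V.

Unloaded: 3.69 V; loaded: 3.60 V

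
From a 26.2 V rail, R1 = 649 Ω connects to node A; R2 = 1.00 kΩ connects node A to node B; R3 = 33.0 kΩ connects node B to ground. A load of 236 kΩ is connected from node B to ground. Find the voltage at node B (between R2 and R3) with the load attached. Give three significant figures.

V ≈ 24.8 V

At node B, R3 is in parallel with the load: R3‖R_L = 28950 Ω.
Below node A the resistance is R2 + (R3‖R_L) = 29950 Ω, so V_A = 26.2 × 29950/30600 = 25.64 V.
Then V_B = V_A × (R3‖R_L)/(R2 + R3‖R_L) = 25.64 × 28950/29950 = 24.8 V.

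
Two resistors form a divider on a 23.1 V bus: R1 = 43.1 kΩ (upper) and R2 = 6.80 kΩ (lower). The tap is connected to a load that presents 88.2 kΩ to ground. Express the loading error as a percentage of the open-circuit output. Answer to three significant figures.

6.24 %

The divider's output (Thévenin) resistance is R1‖R2 = 5.873 kΩ.
Fractional drop under load = R_th/(R_th + R_L) = 5.873 / (5.873 + 88.2) = 0.06243.
So the output falls by 6.24 %.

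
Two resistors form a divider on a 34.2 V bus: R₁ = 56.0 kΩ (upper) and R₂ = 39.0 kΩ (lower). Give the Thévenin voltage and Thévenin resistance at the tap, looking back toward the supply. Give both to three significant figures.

V_th = 14.0 V, R_th = 23.0 kΩ

V_th is the open-circuit tap voltage: 34.2 × 39.0/(56.0 + 39.0) = 14.0 V.
With the supply zeroed, R₁ and R₂ appear in parallel from the tap: R_th = R₁‖R₂ = (56.0 × 39.0)/95.00 = 23.0 kΩ.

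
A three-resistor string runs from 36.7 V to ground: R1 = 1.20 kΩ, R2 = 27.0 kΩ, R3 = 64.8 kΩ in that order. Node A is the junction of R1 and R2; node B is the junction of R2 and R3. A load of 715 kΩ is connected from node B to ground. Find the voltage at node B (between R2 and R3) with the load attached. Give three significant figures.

V ≈ 24.9 V

At node B, R3 is in parallel with the load: R3‖R_L = 59.42 kΩ.
Below node A the resistance is R2 + (R3‖R_L) = 86.42 kΩ, so V_A = 36.7 × 86.42/87.62 = 36.20 V.
Then V_B = V_A × (R3‖R_L)/(R2 + R3‖R_L) = 36.20 × 59.42/86.42 = 24.9 V.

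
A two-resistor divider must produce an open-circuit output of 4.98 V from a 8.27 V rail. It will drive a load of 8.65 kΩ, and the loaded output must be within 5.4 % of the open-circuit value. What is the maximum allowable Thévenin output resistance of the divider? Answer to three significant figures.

Loading drop = R_th/(R_th + R_L) ≤ 0.0540, so R_th ≤ R_L · ε/(1−ε) = 8.65 kΩ × 0.0540/0.9460 = 494 Ω.

R_th ≤ 494 Ω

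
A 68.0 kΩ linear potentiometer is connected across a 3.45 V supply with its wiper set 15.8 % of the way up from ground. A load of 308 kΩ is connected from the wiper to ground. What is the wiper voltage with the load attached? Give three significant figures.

V ≈ 0.530 V

The wiper splits the pot into (1−α)R = 57.26 kΩ above and αR = 10.74 kΩ below.
Lower section ‖ load = 10.38 kΩ.
V_wiper = 3.45 × 10.38/(57.26 + 10.38) = 0.530 V.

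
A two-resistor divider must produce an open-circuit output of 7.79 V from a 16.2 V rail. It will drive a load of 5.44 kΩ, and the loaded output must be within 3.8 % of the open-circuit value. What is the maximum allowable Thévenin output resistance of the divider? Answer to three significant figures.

R_th ≤ 215 Ω

Loading drop = R_th/(R_th + R_L) ≤ 0.0380, so R_th ≤ R_L · ε/(1−ε) = 5.44 kΩ × 0.0380/0.9620 = 215 Ω.
(Any R1, R2 with R2/(R1+R2) = 0.481 and R1‖R2 ≤ 215 Ω will meet the spec.)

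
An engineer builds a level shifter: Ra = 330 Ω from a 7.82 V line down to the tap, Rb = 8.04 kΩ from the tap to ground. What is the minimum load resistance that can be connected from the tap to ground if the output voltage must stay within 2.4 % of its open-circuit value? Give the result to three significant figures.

Output resistance R_th = Ra‖Rb = (330 × 8040)/8370 = 317.0 Ω.
The fractional drop is R_th/(R_th + R_L); requiring this ≤ 0.0240 gives R_L ≥ R_th(1/0.0240 − 1) = 317.0 × 40.67 = 12.9 kΩ.

R_L(min) ≈ 12.9 kΩ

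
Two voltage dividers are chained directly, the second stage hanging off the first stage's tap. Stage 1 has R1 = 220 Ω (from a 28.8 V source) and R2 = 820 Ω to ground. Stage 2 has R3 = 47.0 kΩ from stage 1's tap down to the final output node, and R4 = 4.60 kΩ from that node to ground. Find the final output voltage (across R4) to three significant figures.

V_out ≈ 2.02 V

Stage 2 presents R3+R4 = 51600 Ω as a load on stage 1's tap.
Stage 1's lower leg becomes R2‖(R3+R4) = 807.2 Ω, so V_mid = 28.8 × 807.2/1027 = 22.63 V.
Stage 2 is itself unloaded: V_out = V_mid × R4/(R3+R4) = 22.63 × 4600/51600 = 2.02 V.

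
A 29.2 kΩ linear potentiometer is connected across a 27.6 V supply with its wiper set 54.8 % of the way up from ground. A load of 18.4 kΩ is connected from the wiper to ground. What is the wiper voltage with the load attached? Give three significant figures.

V ≈ 10.9 V

The wiper splits the pot into (1−α)R = 13.20 kΩ above and αR = 16.00 kΩ below.
Lower section ‖ load = 8.559 kΩ.
V_wiper = 27.6 × 8.559/(13.20 + 8.559) = 10.9 V.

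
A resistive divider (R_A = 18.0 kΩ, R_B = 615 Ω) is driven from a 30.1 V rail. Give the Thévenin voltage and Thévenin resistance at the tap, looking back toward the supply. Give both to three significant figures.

V_th = 0.994 V, R_th = 595 Ω

V_th is the open-circuit tap voltage: 30.1 × 615/(18000 + 615) = 0.994 V.
With the supply zeroed, R_A and R_B appear in parallel from the tap: R_th = R_A‖R_B = (18000 × 615)/18620 = 595 Ω.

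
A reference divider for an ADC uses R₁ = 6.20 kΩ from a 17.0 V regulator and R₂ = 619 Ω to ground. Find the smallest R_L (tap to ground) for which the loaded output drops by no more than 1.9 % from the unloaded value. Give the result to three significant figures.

Output resistance R_th = R₁‖R₂ = (6200 × 619)/6819 = 562.8 Ω.
The fractional drop is R_th/(R_th + R_L); requiring this ≤ 0.0190 gives R_L ≥ R_th(1/0.0190 − 1) = 562.8 × 51.63 = 29.1 kΩ.

R_L(min) ≈ 29.1 kΩ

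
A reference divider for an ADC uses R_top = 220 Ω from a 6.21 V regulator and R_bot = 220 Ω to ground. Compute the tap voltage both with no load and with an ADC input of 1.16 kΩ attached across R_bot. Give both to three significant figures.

Open-circuit: V = 6.21 × 220/(220 + 220) = 3.10 V.
With the load, R_bot becomes R_bot‖R_L = 184.9 Ω, so V = 6.21 × 184.9/404.9 = 2.84 V.

Unloaded: 3.10 V; loaded: 2.84 V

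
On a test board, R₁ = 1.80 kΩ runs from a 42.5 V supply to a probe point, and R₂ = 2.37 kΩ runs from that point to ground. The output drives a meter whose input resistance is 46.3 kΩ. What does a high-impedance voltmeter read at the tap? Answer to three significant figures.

V_out ≈ 23.6 V

The load sits in parallel with R₂: R₂‖R_L = (2.37 × 46.3) / (2.37 + 46.3) = 2.255 kΩ.
V_out = 42.5 × 2.255 / (1.80 + 2.255) = 42.5 × 2.255/4.055 = 23.6 V.
(Unloaded it would have been 24.2 V.)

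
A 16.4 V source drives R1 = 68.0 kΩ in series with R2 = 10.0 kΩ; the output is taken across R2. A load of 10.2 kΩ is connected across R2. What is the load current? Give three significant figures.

R2‖R_L = 5.050 kΩ; V_out = 16.4 × 5.050/73.05 = 1.134 V.
I_L = V_out / R_L = 1.134 / 10.2 kΩ = 0.111 mA.

I_L ≈ 0.111 mA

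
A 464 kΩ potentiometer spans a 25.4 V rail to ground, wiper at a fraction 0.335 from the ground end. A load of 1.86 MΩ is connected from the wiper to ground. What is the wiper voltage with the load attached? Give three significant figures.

The wiper splits the pot into (1−α)R = 308.6 kΩ above and αR = 155.4 kΩ below.
Lower section ‖ load = 143.5 kΩ.
V_wiper = 25.4 × 143.5/(308.6 + 143.5) = 8.06 V.

V ≈ 8.06 V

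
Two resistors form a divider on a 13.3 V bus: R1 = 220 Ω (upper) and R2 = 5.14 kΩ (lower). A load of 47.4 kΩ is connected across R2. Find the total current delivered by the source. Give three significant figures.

R2‖R_L = 4637 Ω, so the source sees R1 + R2‖R_L = 4857 Ω.
I = 13.3 V / 4857 Ω = 2.74 mA.

I ≈ 2.74 mA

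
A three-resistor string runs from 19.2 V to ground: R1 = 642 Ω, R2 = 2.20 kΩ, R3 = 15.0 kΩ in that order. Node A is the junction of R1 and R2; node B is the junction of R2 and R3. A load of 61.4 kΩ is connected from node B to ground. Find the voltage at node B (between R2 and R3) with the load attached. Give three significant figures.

V ≈ 15.5 V

At node B, R3 is in parallel with the load: R3‖R_L = 12050 Ω.
Below node A the resistance is R2 + (R3‖R_L) = 14250 Ω, so V_A = 19.2 × 14250/14900 = 18.37 V.
Then V_B = V_A × (R3‖R_L)/(R2 + R3‖R_L) = 18.37 × 12050/14250 = 15.5 V.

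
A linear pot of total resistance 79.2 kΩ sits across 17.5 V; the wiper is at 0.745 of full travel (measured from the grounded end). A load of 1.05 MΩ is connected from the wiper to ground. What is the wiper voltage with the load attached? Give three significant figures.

V ≈ 12.9 V

The wiper splits the pot into (1−α)R = 20.20 kΩ above and αR = 59.00 kΩ below.
Lower section ‖ load = 55.86 kΩ.
V_wiper = 17.5 × 55.86/(20.20 + 55.86) = 12.9 V.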